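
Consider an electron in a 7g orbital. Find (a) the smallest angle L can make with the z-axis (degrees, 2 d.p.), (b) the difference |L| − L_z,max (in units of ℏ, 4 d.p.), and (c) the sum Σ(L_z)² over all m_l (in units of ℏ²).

For 7g, l = 4.
cos θ_min = 4/√20, so θ_min ≈ 26.57°.
|L| − L_z,max = (2√5 − 4)ℏ ≈ 0.4721ℏ.
Σ m_l² = 60, so Σ(L_z)² = 60 ℏ².

θ_min ≈ 26.57°; |L|−L_z,max ≈ 0.4721ℏ; Σ(L_z)² = 60 ℏ²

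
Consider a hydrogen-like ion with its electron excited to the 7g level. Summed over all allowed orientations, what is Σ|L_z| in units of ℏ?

The 7g level has l = 4.
m_l runs from −4 to 4, i.e. {-4, -3, -2, -1, 0, 1, 2, 3, 4}.
Σ|m_l| = l(l+1) = 20.

Σ|L_z| = 20 ℏ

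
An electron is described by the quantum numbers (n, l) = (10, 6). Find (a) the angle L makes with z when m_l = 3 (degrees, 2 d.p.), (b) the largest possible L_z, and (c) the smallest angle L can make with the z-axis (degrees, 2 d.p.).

θ(m_l=3) ≈ 62.42°; L_z,max = 6ℏ; θ_min ≈ 22.21°

For m_l = 3: cos θ = 3/√42, θ ≈ 62.42°.
L_z,max = lℏ = 6ℏ.
cos θ_min = 6/√42, so θ_min ≈ 22.21°.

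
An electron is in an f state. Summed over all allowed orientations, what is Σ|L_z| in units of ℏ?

Σ|L_z| = 12 ℏ

The letter f corresponds to l = 3.
m_l ∈ {-3, -2, -1, 0, 1, 2, 3}.
Σ|m_l| = 2(1+2+…+3) = 12.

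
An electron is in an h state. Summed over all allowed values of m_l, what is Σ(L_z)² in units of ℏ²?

H corresponds to l = 5.
The allowed m_l values are -5, -4, -3, -2, -1, 0, 1, 2, 3, 4, 5.
Σ m_l² = 2·(1 + 4 + 9 + 16 + 25) = 110.

Σ(L_z)² = 110 ℏ²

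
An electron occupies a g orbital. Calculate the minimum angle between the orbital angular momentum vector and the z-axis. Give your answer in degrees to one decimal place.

θ_min ≈ 26.6°

The letter g corresponds to l = 4.
|L|² = l(l+1)ℏ² = 20ℏ², so |L| = 2√5 ℏ.
The smallest angle corresponds to the largest L_z, i.e. m_l = l = 4, giving L_z = 4ℏ.
cos θ_min = 4/√20, so θ_min ≈ 26.6°.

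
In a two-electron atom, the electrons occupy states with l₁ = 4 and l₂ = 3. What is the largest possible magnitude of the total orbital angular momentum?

By the triangle rule, |l₁ − l₂| ≤ L ≤ l₁ + l₂.
So L can be 1, 2, 3, 4, 5, 6, 7.
The largest magnitude corresponds to L = 7: |L_tot| = ℏ√(7·8) = 2√14 ℏ.

|L_tot|_max = 2√14 ℏ ≈ 7.483ℏ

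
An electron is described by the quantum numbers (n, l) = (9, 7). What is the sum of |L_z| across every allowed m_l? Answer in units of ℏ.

m_l runs from −7 to 7, i.e. {-7, -6, -5, -4, -3, -2, -1, 0, 1, 2, 3, 4, 5, 6, 7}.
Σ|m_l| = l(l+1) = 56.

Σ|L_z| = 56 ℏ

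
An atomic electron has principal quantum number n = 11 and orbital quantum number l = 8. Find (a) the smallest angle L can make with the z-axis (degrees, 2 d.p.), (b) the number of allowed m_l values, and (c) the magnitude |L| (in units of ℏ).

cos θ_min = 8/√72, so θ_min ≈ 19.47°.
There are 2l+1 = 17 values of m_l.
|L| = ℏ√(8·9) = 6√2 ℏ ≈ 8.485ℏ.

θ_min ≈ 19.47°; 17 values; |L| = 6√2 ℏ ≈ 8.485ℏ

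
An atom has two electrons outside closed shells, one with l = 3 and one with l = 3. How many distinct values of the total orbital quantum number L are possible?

L runs from |3 − 3| = 0 to 3 + 3 = 6.
L ∈ {0, 1, 2, 3, 4, 5, 6}.
That is 7 values.

7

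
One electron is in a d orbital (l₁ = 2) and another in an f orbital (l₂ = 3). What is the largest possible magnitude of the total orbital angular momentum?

L runs from |2 − 3| = 1 to 2 + 3 = 5.
Allowed values: L = 1, 2, 3, 4, 5.
The largest magnitude corresponds to L = 5: |L_tot| = ℏ√(5·6) = √30 ℏ.

|L_tot|_max = √30 ℏ ≈ 5.477ℏ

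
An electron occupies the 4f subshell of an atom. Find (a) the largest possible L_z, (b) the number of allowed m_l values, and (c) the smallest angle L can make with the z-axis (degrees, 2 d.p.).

L_z,max = 3ℏ; 7 values; θ_min ≈ 30.00°

The 4f subshell has l = 3.
L_z,max = lℏ = 3ℏ.
There are 2l+1 = 7 values of m_l.
cos θ_min = 3/√12, so θ_min ≈ 30.00°.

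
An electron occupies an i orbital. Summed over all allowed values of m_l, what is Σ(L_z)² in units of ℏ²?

An i state has l = 6.
The allowed m_l values are -6, -5, -4, -3, -2, -1, 0, 1, 2, 3, 4, 5, 6.
Σ m_l² = 2·(1 + 4 + 9 + 16 + 25 + 36) = 182.

Σ(L_z)² = 182 ℏ²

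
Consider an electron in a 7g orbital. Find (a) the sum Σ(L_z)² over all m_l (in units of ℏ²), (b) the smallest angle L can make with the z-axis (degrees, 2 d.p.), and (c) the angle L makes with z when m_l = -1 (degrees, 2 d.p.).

Σ(L_z)² = 60 ℏ²; θ_min ≈ 26.57°; θ(m_l=-1) ≈ 102.92°

For 7g, l = 4.
Σ m_l² = 60, so Σ(L_z)² = 60 ℏ².
cos θ_min = 4/√20, so θ_min ≈ 26.57°.
For m_l = -1: cos θ = -1/√20, θ ≈ 102.92°.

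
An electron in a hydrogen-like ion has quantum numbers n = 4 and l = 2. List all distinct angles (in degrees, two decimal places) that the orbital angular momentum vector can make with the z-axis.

θ ∈ {35.26°, 65.91°, 90.00°, 114.09°, 144.74°}

|L| = √(l(l+1)) ℏ = √6 ℏ.
cos θ = m_l/√6 for each m_l ∈ {-2, -1, 0, 1, 2}.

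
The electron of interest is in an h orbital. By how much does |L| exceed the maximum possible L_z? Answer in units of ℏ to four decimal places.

For an h orbital, l = 5.
|L| = √30 ℏ ≈ 5.4772ℏ, while L_z,max = lℏ = 5ℏ.
The difference is (√30 − 5)ℏ ≈ 0.4772ℏ.

|L| − L_z,max ≈ 0.4772ℏ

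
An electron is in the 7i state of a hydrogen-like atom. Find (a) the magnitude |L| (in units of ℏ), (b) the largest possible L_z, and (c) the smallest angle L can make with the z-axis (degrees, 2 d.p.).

|L| = √42 ℏ ≈ 6.481ℏ; L_z,max = 6ℏ; θ_min ≈ 22.21°

7i means n = 7, l = 6.
|L| = ℏ√(6·7) = √42 ℏ ≈ 6.481ℏ.
L_z,max = lℏ = 6ℏ.
cos θ_min = 6/√42, so θ_min ≈ 22.21°.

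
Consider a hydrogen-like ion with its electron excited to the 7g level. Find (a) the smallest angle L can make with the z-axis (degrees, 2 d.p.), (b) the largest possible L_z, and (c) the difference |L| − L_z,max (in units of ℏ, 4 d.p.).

θ_min ≈ 26.57°; L_z,max = 4ℏ; |L|−L_z,max ≈ 0.4721ℏ

The 7g level has l = 4.
cos θ_min = 4/√20, so θ_min ≈ 26.57°.
L_z,max = lℏ = 4ℏ.
|L| − L_z,max = (2√5 − 4)ℏ ≈ 0.4721ℏ.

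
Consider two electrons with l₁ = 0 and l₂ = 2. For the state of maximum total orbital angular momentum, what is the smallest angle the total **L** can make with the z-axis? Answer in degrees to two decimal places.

L runs from |0 − 2| = 2 to 0 + 2 = 2.
L ∈ {2}.
The maximum is L = 2, with |L_tot| = ℏ√(2·3) = √6 ℏ.
The minimum angle with z is arccos(2/√6) ≈ 35.26°.

θ_min ≈ 35.26°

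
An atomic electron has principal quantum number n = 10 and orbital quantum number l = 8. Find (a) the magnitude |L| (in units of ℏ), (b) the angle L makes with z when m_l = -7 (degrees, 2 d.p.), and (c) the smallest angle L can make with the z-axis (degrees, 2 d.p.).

|L| = ℏ√(8·9) = 6√2 ℏ ≈ 8.485ℏ.
For m_l = -7: cos θ = -7/√72, θ ≈ 145.58°.
cos θ_min = 8/√72, so θ_min ≈ 19.47°.

|L| = 6√2 ℏ ≈ 8.485ℏ; θ(m_l=-7) ≈ 145.58°; θ_min ≈ 19.47°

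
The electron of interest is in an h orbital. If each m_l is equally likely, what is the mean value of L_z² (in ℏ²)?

The letter h corresponds to l = 5.
m_l ∈ {-5, -4, -3, -2, -1, 0, 1, 2, 3, 4, 5}.
⟨L_z²⟩ = ℏ²·(Σ m_l²)/(2l+1) = ℏ²·110/11 = 10ℏ².

⟨L_z²⟩ = 10 ℏ²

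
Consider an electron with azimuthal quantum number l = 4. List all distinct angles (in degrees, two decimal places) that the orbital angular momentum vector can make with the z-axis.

|L|² = l(l+1)ℏ² = 20ℏ², so |L| = 2√5 ℏ.
cos θ = m_l/√20 for each m_l ∈ {-4, -3, -2, -1, 0, 1, 2, 3, 4}.

θ ∈ {26.57°, 47.87°, 63.43°, 77.08°, 90.00°, 102.92°, 116.57°, 132.13°, 153.43°}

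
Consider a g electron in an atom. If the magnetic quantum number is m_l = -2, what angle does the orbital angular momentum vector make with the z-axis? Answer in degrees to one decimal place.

G corresponds to l = 4.
|L| = ℏ√(l(l+1)) = 2√5 ℏ.
L_z = m_l ℏ = −2ℏ.
cos θ = L_z/|L| = -2/√20, so θ ≈ 116.6°.

θ ≈ 116.6°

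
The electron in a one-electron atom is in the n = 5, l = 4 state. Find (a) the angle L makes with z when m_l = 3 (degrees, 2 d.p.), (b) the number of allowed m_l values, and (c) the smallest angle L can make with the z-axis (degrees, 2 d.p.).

For m_l = 3: cos θ = 3/√20, θ ≈ 47.87°.
There are 2l+1 = 9 values of m_l.
cos θ_min = 4/√20, so θ_min ≈ 26.57°.

θ(m_l=3) ≈ 47.87°; 9 values; θ_min ≈ 26.57°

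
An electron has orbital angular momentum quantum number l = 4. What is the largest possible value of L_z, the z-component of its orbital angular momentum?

L_z = m_l ℏ with m_l ∈ {−4, …, 4}; the maximum is m_l = 4.

L_z,max = 4ℏ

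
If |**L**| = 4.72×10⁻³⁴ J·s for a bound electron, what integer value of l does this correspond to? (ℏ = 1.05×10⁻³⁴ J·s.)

|L|/ℏ = (4.72×10⁻³⁴)/(1.05×10⁻³⁴) ≈ 4.495.
l(l+1) ≈ 4.495² ≈ 20.21, so l = 4.

l = 4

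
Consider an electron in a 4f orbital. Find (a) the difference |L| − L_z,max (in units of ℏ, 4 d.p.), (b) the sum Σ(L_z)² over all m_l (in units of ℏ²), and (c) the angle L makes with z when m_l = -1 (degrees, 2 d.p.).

|L|−L_z,max ≈ 0.4641ℏ; Σ(L_z)² = 28 ℏ²; θ(m_l=-1) ≈ 106.78°

4f means n = 4, l = 3.
|L| − L_z,max = (2√3 − 3)ℏ ≈ 0.4641ℏ.
Σ m_l² = 28, so Σ(L_z)² = 28 ℏ².
For m_l = -1: cos θ = -1/√12, θ ≈ 106.78°.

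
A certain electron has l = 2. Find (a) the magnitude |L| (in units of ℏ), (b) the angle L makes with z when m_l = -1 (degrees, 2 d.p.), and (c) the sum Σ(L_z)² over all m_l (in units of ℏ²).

|L| = ℏ√(2·3) = √6 ℏ ≈ 2.449ℏ.
For m_l = -1: cos θ = -1/√6, θ ≈ 114.09°.
Σ m_l² = 10, so Σ(L_z)² = 10 ℏ².

|L| = √6 ℏ ≈ 2.449ℏ; θ(m_l=-1) ≈ 114.09°; Σ(L_z)² = 10 ℏ²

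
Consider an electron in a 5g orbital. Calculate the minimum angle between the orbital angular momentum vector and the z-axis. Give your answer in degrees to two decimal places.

5g means n = 5, l = 4.
|L| = ℏ√(l(l+1)) = 2√5 ℏ.
The smallest angle corresponds to the largest L_z, i.e. m_l = l = 4, giving L_z = 4ℏ.
cos θ_min = 4/√20, so θ_min ≈ 26.57°.

θ_min ≈ 26.57°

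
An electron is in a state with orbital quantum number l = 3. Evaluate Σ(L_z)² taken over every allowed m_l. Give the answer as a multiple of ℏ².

Σ(L_z)² = 28 ℏ²

m_l ∈ {-3, -2, -1, 0, 1, 2, 3}.
Summing m² from −3 to 3: Σ m_l² = 28.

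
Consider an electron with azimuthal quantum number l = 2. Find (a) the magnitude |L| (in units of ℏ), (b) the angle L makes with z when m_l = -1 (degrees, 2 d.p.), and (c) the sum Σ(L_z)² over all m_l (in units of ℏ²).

|L| = √6 ℏ ≈ 2.449ℏ; θ(m_l=-1) ≈ 114.09°; Σ(L_z)² = 10 ℏ²

|L| = ℏ√(2·3) = √6 ℏ ≈ 2.449ℏ.
For m_l = -1: cos θ = -1/√6, θ ≈ 114.09°.
Σ m_l² = 10, so Σ(L_z)² = 10 ℏ².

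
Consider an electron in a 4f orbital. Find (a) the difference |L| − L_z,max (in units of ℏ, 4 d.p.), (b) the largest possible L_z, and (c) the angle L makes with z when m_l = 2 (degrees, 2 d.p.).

4f means n = 4, l = 3.
|L| − L_z,max = (2√3 − 3)ℏ ≈ 0.4641ℏ.
L_z,max = lℏ = 3ℏ.
For m_l = 2: cos θ = 2/√12, θ ≈ 54.74°.

|L|−L_z,max ≈ 0.4641ℏ; L_z,max = 3ℏ; θ(m_l=2) ≈ 54.74°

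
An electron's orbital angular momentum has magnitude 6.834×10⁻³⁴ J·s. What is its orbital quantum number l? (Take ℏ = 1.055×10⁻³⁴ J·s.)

l = 6

|L|/ℏ = (6.834×10⁻³⁴)/(1.055×10⁻³⁴) ≈ 6.478.
Set l(l+1) = 41.96; the integer solution is l = 6.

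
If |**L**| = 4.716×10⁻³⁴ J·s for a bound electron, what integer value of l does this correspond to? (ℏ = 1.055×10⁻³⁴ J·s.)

In units of ℏ, |L| ≈ 4.470.
(|L|/ℏ)² = l(l+1) ≈ 19.98 ⇒ l = 4.

l = 4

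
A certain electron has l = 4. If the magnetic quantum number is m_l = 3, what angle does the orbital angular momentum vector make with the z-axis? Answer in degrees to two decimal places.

θ ≈ 47.87°

|L| = √(l(l+1)) ℏ = 2√5 ℏ.
L_z = m_l ℏ = 3ℏ.
cos θ = L_z/|L| = 3/√20, so θ ≈ 47.87°.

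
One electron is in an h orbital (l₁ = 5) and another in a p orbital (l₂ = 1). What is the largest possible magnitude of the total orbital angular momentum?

|L_tot|_max = √42 ℏ ≈ 6.481ℏ

Angular momentum addition gives L = |l₁ − l₂|, …, l₁ + l₂.
L ∈ {4, 5, 6}.
The largest magnitude corresponds to L = 6: |L_tot| = ℏ√(6·7) = √42 ℏ.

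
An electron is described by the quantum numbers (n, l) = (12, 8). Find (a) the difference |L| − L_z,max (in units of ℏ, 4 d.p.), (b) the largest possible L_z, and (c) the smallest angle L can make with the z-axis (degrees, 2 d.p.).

|L|−L_z,max ≈ 0.4853ℏ; L_z,max = 8ℏ; θ_min ≈ 19.47°

|L| − L_z,max = (6√2 − 8)ℏ ≈ 0.4853ℏ.
L_z,max = lℏ = 8ℏ.
cos θ_min = 8/√72, so θ_min ≈ 19.47°.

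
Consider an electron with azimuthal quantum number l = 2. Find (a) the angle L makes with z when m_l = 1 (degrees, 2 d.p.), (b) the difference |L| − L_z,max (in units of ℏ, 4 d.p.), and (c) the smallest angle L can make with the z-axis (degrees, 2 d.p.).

θ(m_l=1) ≈ 65.91°; |L|−L_z,max ≈ 0.4495ℏ; θ_min ≈ 35.26°

For m_l = 1: cos θ = 1/√6, θ ≈ 65.91°.
|L| − L_z,max = (√6 − 2)ℏ ≈ 0.4495ℏ.
cos θ_min = 2/√6, so θ_min ≈ 35.26°.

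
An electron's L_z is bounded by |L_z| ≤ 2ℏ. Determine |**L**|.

|L| = √6 ℏ ≈ 2.449ℏ

The maximum L_z equals lℏ, giving l = 2.
|L| = √(l(l+1)) ℏ = √6 ℏ.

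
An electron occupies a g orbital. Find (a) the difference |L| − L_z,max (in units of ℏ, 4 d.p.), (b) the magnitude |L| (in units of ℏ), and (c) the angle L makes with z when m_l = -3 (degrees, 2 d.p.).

|L|−L_z,max ≈ 0.4721ℏ; |L| = 2√5 ℏ ≈ 4.472ℏ; θ(m_l=-3) ≈ 132.13°

G corresponds to l = 4.
|L| − L_z,max = (2√5 − 4)ℏ ≈ 0.4721ℏ.
|L| = ℏ√(4·5) = 2√5 ℏ ≈ 4.472ℏ.
For m_l = -3: cos θ = -3/√20, θ ≈ 132.13°.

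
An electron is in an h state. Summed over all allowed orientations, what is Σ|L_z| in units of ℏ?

Σ|L_z| = 30 ℏ

An h state has l = 5.
m_l runs from −5 to 5, i.e. {-5, -4, -3, -2, -1, 0, 1, 2, 3, 4, 5}.
Σ|m_l| = 2·5(5+1)/2 = 30.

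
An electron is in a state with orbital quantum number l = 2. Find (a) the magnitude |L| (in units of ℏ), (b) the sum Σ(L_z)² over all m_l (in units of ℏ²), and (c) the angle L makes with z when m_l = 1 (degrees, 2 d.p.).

|L| = ℏ√(2·3) = √6 ℏ ≈ 2.449ℏ.
Σ m_l² = 10, so Σ(L_z)² = 10 ℏ².
For m_l = 1: cos θ = 1/√6, θ ≈ 65.91°.

|L| = √6 ℏ ≈ 2.449ℏ; Σ(L_z)² = 10 ℏ²; θ(m_l=1) ≈ 65.91°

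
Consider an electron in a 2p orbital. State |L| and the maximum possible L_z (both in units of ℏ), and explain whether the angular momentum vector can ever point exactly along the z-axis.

2p means n = 2, l = 1.
|L| = √2 ℏ ≈ 1.4142ℏ, while L_z,max = lℏ = 1ℏ.
Since |L| > L_z,max, the vector can never point exactly along z; the closest it comes is θ_min = arccos(1/√2) ≈ 45.0°.

No: L_z,max = 1ℏ < |L| = √2 ℏ ≈ 1.414ℏ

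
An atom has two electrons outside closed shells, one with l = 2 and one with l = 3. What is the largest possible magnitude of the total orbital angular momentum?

The total orbital quantum number L ranges from |l₁ − l₂| to l₁ + l₂ in integer steps.
So L can be 1, 2, 3, 4, 5.
The largest magnitude corresponds to L = 5: |L_tot| = ℏ√(5·6) = √30 ℏ.

|L_tot|_max = √30 ℏ ≈ 5.477ℏ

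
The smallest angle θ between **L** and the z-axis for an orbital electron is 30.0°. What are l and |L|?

cos²θ_min = l/(l+1) = 0.7500.
Solving: l = 3.
Then |L| = ℏ√(3·4) = 2√3 ℏ.

l = 3, |L| = 2√3 ℏ ≈ 3.464ℏ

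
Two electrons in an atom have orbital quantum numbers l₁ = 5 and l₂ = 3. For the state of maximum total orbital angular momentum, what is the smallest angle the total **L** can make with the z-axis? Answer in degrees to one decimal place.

The total orbital quantum number L ranges from |l₁ − l₂| to l₁ + l₂ in integer steps.
Allowed values: L = 2, 3, 4, 5, 6, 7, 8.
The maximum is L = 8, with |L_tot| = ℏ√(8·9) = 6√2 ℏ.
The minimum angle with z is arccos(8/√72) ≈ 19.5°.

θ_min ≈ 19.5°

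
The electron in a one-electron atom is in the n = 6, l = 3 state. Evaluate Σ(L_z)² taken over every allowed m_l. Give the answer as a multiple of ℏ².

Σ(L_z)² = 28 ℏ²

m_l runs from −3 to 3, i.e. {-3, -2, -1, 0, 1, 2, 3}.
Σ m_l² = 2·(1 + 4 + 9) = 28.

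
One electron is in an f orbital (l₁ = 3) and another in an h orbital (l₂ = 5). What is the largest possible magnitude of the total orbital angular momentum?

|L_tot|_max = 6√2 ℏ ≈ 8.485ℏ

L runs from |3 − 5| = 2 to 3 + 5 = 8.
L ∈ {2, 3, 4, 5, 6, 7, 8}.
The largest magnitude corresponds to L = 8: |L_tot| = ℏ√(8·9) = 6√2 ℏ.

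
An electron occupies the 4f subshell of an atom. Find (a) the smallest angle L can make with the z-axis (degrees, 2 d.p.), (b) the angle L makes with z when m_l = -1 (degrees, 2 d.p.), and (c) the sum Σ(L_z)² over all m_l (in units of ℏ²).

The 4f subshell has l = 3.
cos θ_min = 3/√12, so θ_min ≈ 30.00°.
For m_l = -1: cos θ = -1/√12, θ ≈ 106.78°.
Σ m_l² = 28, so Σ(L_z)² = 28 ℏ².

θ_min ≈ 30.00°; θ(m_l=-1) ≈ 106.78°; Σ(L_z)² = 28 ℏ²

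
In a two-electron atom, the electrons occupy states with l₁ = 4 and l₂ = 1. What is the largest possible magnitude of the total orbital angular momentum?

|L_tot|_max = √30 ℏ ≈ 5.477ℏ

L runs from |4 − 1| = 3 to 4 + 1 = 5.
So L can be 3, 4, 5.
The largest magnitude corresponds to L = 5: |L_tot| = ℏ√(5·6) = √30 ℏ.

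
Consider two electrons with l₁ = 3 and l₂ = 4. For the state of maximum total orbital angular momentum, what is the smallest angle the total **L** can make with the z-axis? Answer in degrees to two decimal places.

By the triangle rule, |l₁ − l₂| ≤ L ≤ l₁ + l₂.
L ∈ {1, 2, 3, 4, 5, 6, 7}.
The maximum is L = 7, with |L_tot| = ℏ√(7·8) = 2√14 ℏ.
The minimum angle with z is arccos(7/√56) ≈ 20.70°.

θ_min ≈ 20.70°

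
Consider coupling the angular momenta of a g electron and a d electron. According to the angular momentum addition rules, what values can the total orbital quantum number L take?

L runs from |4 − 2| = 2 to 4 + 2 = 6.
So L can be 2, 3, 4, 5, 6.

L = 2, 3, 4, 5, 6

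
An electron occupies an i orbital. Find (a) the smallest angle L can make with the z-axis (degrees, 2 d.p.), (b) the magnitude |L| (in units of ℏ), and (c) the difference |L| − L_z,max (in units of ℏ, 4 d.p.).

θ_min ≈ 22.21°; |L| = √42 ℏ ≈ 6.481ℏ; |L|−L_z,max ≈ 0.4807ℏ

An i state has l = 6.
cos θ_min = 6/√42, so θ_min ≈ 22.21°.
|L| = ℏ√(6·7) = √42 ℏ ≈ 6.481ℏ.
|L| − L_z,max = (√42 − 6)ℏ ≈ 0.4807ℏ.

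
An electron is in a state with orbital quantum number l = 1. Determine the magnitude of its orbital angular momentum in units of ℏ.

|L| = ℏ√(l(l+1)) = ℏ√(1·2) = √2 ℏ

|L| = √2 ℏ ≈ 1.414ℏ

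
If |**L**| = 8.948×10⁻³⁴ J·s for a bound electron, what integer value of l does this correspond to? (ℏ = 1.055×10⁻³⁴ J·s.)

l = 8

Dividing by ℏ: |L|/ℏ ≈ 8.482.
l(l+1) ≈ 8.482² ≈ 71.94, so l = 8.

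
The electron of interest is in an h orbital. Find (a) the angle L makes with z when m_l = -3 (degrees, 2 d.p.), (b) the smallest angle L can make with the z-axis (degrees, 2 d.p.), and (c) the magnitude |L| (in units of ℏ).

θ(m_l=-3) ≈ 123.21°; θ_min ≈ 24.09°; |L| = √30 ℏ ≈ 5.477ℏ

The letter h corresponds to l = 5.
For m_l = -3: cos θ = -3/√30, θ ≈ 123.21°.
cos θ_min = 5/√30, so θ_min ≈ 24.09°.
|L| = ℏ√(5·6) = √30 ℏ ≈ 5.477ℏ.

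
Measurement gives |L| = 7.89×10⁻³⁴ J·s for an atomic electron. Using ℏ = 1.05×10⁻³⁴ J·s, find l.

l = 7

Dividing by ℏ: |L|/ℏ ≈ 7.514.
l(l+1) ≈ 7.514² ≈ 56.46, so l = 7.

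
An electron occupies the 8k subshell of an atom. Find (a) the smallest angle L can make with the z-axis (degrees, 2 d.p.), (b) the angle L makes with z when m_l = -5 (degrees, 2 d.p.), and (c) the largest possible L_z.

θ_min ≈ 20.70°; θ(m_l=-5) ≈ 131.92°; L_z,max = 7ℏ

The 8k subshell has l = 7.
cos θ_min = 7/√56, so θ_min ≈ 20.70°.
For m_l = -5: cos θ = -5/√56, θ ≈ 131.92°.
L_z,max = lℏ = 7ℏ.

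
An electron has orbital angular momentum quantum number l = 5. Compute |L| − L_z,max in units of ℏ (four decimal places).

|L| − L_z,max ≈ 0.4772ℏ

|L| = √30 ℏ ≈ 5.4772ℏ, while L_z,max = lℏ = 5ℏ.
The difference is (√30 − 5)ℏ ≈ 0.4772ℏ.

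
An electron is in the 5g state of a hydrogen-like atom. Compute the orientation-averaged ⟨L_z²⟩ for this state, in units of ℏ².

5g means n = 5, l = 4.
m_l runs from −4 to 4, i.e. {-4, -3, -2, -1, 0, 1, 2, 3, 4}.
Average of L_z² over 9 states: 60/9 ℏ² = 6.667 ℏ².

⟨L_z²⟩ = 6.667 ℏ²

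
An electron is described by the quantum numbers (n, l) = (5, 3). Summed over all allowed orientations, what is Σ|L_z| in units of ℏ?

Σ|L_z| = 12 ℏ

m_l ∈ {-3, -2, -1, 0, 1, 2, 3}.
Σ|m_l| = 2·3(3+1)/2 = 12.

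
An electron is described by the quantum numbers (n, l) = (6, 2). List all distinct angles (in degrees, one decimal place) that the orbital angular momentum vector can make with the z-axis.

|L| = ℏ√(l(l+1)) = √6 ℏ.
cos θ = m_l/√6 for each m_l ∈ {-2, -1, 0, 1, 2}.

θ ∈ {35.3°, 65.9°, 90.0°, 114.1°, 144.7°}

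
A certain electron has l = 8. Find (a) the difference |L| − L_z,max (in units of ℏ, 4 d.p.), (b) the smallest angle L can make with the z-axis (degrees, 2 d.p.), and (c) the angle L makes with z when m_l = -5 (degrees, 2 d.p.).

|L|−L_z,max ≈ 0.4853ℏ; θ_min ≈ 19.47°; θ(m_l=-5) ≈ 126.10°

|L| − L_z,max = (6√2 − 8)ℏ ≈ 0.4853ℏ.
cos θ_min = 8/√72, so θ_min ≈ 19.47°.
For m_l = -5: cos θ = -5/√72, θ ≈ 126.10°.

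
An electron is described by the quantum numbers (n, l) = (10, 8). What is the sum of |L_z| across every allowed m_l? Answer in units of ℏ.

m_l runs from −8 to 8, i.e. {-8, -7, -6, -5, -4, -3, -2, -1, 0, 1, 2, 3, 4, 5, 6, 7, 8}.
Σ|m_l| = 2(1+2+…+8) = 72.

Σ|L_z| = 72 ℏ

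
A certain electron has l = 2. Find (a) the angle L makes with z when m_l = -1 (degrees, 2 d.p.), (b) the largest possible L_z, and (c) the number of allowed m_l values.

θ(m_l=-1) ≈ 114.09°; L_z,max = 2ℏ; 5 values

For m_l = -1: cos θ = -1/√6, θ ≈ 114.09°.
L_z,max = lℏ = 2ℏ.
There are 2l+1 = 5 values of m_l.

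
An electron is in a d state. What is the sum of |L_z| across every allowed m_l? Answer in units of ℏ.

Σ|L_z| = 6 ℏ

The letter d corresponds to l = 2.
m_l runs from −2 to 2, i.e. {-2, -1, 0, 1, 2}.
Σ|m_l| = 2(1+2+…+2) = 6.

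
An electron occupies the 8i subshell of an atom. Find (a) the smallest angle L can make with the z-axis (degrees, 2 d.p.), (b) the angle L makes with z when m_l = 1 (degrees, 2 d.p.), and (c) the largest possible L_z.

8i means n = 8, l = 6.
cos θ_min = 6/√42, so θ_min ≈ 22.21°.
For m_l = 1: cos θ = 1/√42, θ ≈ 81.12°.
L_z,max = lℏ = 6ℏ.

θ_min ≈ 22.21°; θ(m_l=1) ≈ 81.12°; L_z,max = 6ℏ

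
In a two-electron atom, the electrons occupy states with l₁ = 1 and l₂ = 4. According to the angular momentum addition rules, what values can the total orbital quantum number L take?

L = 3, 4, 5

The total orbital quantum number L ranges from |l₁ − l₂| to l₁ + l₂ in integer steps.
Allowed values: L = 3, 4, 5.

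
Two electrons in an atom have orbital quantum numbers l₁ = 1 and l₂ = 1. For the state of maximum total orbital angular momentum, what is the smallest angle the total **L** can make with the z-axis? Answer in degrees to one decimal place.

The total orbital quantum number L ranges from |l₁ − l₂| to l₁ + l₂ in integer steps.
L ∈ {0, 1, 2}.
The maximum is L = 2, with |L_tot| = ℏ√(2·3) = √6 ℏ.
The minimum angle with z is arccos(2/√6) ≈ 35.3°.

θ_min ≈ 35.3°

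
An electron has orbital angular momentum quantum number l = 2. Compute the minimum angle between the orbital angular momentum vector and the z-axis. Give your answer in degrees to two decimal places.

θ_min ≈ 35.26°

|L| = √(l(l+1)) ℏ = √6 ℏ.
The smallest angle corresponds to the largest L_z, i.e. m_l = l = 2, giving L_z = 2ℏ.
cos θ_min = 2/√6, so θ_min ≈ 35.26°.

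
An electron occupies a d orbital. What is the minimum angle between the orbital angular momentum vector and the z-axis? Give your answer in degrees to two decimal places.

The letter d corresponds to l = 2.
|L| = ℏ√(l(l+1)) = √6 ℏ.
The smallest angle corresponds to the largest L_z, i.e. m_l = l = 2, giving L_z = 2ℏ.
cos θ_min = 2/√6, so θ_min ≈ 35.26°.

θ_min ≈ 35.26°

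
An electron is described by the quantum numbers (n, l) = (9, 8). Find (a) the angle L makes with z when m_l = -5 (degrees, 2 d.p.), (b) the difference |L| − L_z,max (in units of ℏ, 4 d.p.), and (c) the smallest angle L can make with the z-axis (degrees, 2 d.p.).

θ(m_l=-5) ≈ 126.10°; |L|−L_z,max ≈ 0.4853ℏ; θ_min ≈ 19.47°

For m_l = -5: cos θ = -5/√72, θ ≈ 126.10°.
|L| − L_z,max = (6√2 − 8)ℏ ≈ 0.4853ℏ.
cos θ_min = 8/√72, so θ_min ≈ 19.47°.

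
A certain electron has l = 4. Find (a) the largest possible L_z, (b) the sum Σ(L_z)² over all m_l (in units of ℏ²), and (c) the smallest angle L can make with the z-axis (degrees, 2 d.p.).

L_z,max = lℏ = 4ℏ.
Σ m_l² = 60, so Σ(L_z)² = 60 ℏ².
cos θ_min = 4/√20, so θ_min ≈ 26.57°.

L_z,max = 4ℏ; Σ(L_z)² = 60 ℏ²; θ_min ≈ 26.57°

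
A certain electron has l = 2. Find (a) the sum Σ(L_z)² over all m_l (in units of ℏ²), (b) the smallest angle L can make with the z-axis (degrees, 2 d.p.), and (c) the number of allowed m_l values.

Σ(L_z)² = 10 ℏ²; θ_min ≈ 35.26°; 5 values

Σ m_l² = 10, so Σ(L_z)² = 10 ℏ².
cos θ_min = 2/√6, so θ_min ≈ 35.26°.
There are 2l+1 = 5 values of m_l.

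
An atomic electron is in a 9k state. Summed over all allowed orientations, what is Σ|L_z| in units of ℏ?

The 9k subshell has l = 7.
m_l runs from −7 to 7, i.e. {-7, -6, -5, -4, -3, -2, -1, 0, 1, 2, 3, 4, 5, 6, 7}.
Σ|m_l| = 2(1+2+…+7) = 56.

Σ|L_z| = 56 ℏ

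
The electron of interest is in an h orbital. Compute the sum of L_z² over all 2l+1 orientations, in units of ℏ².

An h state has l = 5.
m_l ∈ {-5, -4, -3, -2, -1, 0, 1, 2, 3, 4, 5}.
Summing m² from −5 to 5: Σ m_l² = 110.

Σ(L_z)² = 110 ℏ²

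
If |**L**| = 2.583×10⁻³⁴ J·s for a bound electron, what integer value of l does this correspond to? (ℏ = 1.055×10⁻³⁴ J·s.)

|L|/ℏ = (2.583×10⁻³⁴)/(1.055×10⁻³⁴) ≈ 2.448.
Set l(l+1) = 5.99; the integer solution is l = 2.

l = 2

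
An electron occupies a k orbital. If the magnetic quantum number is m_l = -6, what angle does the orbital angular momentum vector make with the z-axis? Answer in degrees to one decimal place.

θ ≈ 143.3°

The letter k corresponds to l = 7.
|L|² = l(l+1)ℏ² = 56ℏ², so |L| = 2√14 ℏ.
L_z = m_l ℏ = −6ℏ.
cos θ = L_z/|L| = -6/√56, so θ ≈ 143.3°.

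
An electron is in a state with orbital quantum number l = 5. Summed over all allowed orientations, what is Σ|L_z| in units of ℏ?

Σ|L_z| = 30 ℏ

The allowed m_l values are -5, -4, -3, -2, -1, 0, 1, 2, 3, 4, 5.
Σ|m_l| = 2·5(5+1)/2 = 30.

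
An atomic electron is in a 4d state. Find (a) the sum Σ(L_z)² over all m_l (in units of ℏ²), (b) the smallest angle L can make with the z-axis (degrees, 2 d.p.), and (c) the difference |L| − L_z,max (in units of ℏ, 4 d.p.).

4d means n = 4, l = 2.
Σ m_l² = 10, so Σ(L_z)² = 10 ℏ².
cos θ_min = 2/√6, so θ_min ≈ 35.26°.
|L| − L_z,max = (√6 − 2)ℏ ≈ 0.4495ℏ.

Σ(L_z)² = 10 ℏ²; θ_min ≈ 35.26°; |L|−L_z,max ≈ 0.4495ℏ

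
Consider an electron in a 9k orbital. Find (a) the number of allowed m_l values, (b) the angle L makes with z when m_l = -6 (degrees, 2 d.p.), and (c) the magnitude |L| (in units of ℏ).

15 values; θ(m_l=-6) ≈ 143.30°; |L| = 2√14 ℏ ≈ 7.483ℏ

For 9k, l = 7.
There are 2l+1 = 15 values of m_l.
For m_l = -6: cos θ = -6/√56, θ ≈ 143.30°.
|L| = ℏ√(7·8) = 2√14 ℏ ≈ 7.483ℏ.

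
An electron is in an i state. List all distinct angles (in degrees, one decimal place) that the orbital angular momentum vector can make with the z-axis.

An i state has l = 6.
|L| = √(l(l+1)) ℏ = √42 ℏ.
cos θ = m_l/√42 for each m_l ∈ {-6, -5, -4, -3, -2, -1, 0, 1, 2, 3, 4, 5, 6}.

θ ∈ {22.2°, 39.5°, 51.9°, 62.4°, 72.0°, 81.1°, 90.0°, 98.9°, 108.0°, 117.6°, 128.1°, 140.5°, 157.8°}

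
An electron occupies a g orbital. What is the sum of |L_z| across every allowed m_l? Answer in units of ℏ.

The letter g corresponds to l = 4.
m_l runs from −4 to 4, i.e. {-4, -3, -2, -1, 0, 1, 2, 3, 4}.
Σ|m_l| = 2(1+2+…+4) = 20.

Σ|L_z| = 20 ℏ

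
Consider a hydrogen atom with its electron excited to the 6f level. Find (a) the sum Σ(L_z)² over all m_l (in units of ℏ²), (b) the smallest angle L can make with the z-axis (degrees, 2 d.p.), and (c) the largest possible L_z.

Σ(L_z)² = 28 ℏ²; θ_min ≈ 30.00°; L_z,max = 3ℏ

The 6f level has l = 3.
Σ m_l² = 28, so Σ(L_z)² = 28 ℏ².
cos θ_min = 3/√12, so θ_min ≈ 30.00°.
L_z,max = lℏ = 3ℏ.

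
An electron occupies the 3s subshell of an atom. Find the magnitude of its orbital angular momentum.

|L| = 0

3s means n = 3, l = 0.
|L| = ℏ√(l(l+1)) = ℏ√0 = 0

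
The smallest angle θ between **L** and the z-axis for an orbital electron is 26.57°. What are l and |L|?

l = 4, |L| = 2√5 ℏ ≈ 4.472ℏ

At minimum angle, m_l = l, so cos θ = l/√(l(l+1)); cos²θ = l/(l+1) = 0.7999.
Thus l = 0.7999/(1 − 0.7999) ≈ 4.
Then |L| = ℏ√(4·5) = 2√5 ℏ.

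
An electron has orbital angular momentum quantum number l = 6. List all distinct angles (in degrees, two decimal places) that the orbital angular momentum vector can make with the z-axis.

θ ∈ {22.21°, 39.51°, 51.89°, 62.42°, 72.02°, 81.12°, 90.00°, 98.88°, 107.98°, 117.58°, 128.11°, 140.49°, 157.79°}

|L|² = l(l+1)ℏ² = 42ℏ², so |L| = √42 ℏ.
cos θ = m_l/√42 for each m_l ∈ {-6, -5, -4, -3, -2, -1, 0, 1, 2, 3, 4, 5, 6}.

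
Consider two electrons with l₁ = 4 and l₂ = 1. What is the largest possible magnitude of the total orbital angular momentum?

By the triangle rule, |l₁ − l₂| ≤ L ≤ l₁ + l₂.
So L can be 3, 4, 5.
The largest magnitude corresponds to L = 5: |L_tot| = ℏ√(5·6) = √30 ℏ.

|L_tot|_max = √30 ℏ ≈ 5.477ℏ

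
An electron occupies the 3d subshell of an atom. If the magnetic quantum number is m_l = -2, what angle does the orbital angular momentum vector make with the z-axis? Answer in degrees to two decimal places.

θ ≈ 144.74°

The 3d subshell has l = 2.
|L| = √(l(l+1)) ℏ = √6 ℏ.
L_z = m_l ℏ = −2ℏ.
cos θ = L_z/|L| = -2/√6, so θ ≈ 144.74°.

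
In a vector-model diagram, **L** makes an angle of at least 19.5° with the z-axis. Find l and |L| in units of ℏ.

cos θ_min = l/√(l(l+1)) = √(l/(l+1)), so l/(l+1) = cos²(19.5°) = 0.8886.
l = cos²θ/sin²θ ≈ 8.
Then |L| = ℏ√(8·9) = 6√2 ℏ.

l = 8, |L| = 6√2 ℏ ≈ 8.485ℏ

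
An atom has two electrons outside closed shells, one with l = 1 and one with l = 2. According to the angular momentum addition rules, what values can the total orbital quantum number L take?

L = 1, 2, 3

L runs from |1 − 2| = 1 to 1 + 2 = 3.
L ∈ {1, 2, 3}.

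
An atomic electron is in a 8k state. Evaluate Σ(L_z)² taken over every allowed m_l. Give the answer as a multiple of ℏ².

8k means n = 8, l = 7.
m_l runs from −7 to 7, i.e. {-7, -6, -5, -4, -3, -2, -1, 0, 1, 2, 3, 4, 5, 6, 7}.
Σ m_l² = l(l+1)(2l+1)/3 = 7·8·15/3 = 280.

Σ(L_z)² = 280 ℏ²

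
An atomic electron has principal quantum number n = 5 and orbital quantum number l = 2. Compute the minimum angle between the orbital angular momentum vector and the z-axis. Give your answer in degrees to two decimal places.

θ_min ≈ 35.26°

|L| = ℏ√(l(l+1)) = √6 ℏ.
The smallest angle corresponds to the largest L_z, i.e. m_l = l = 2, giving L_z = 2ℏ.
cos θ_min = 2/√6, so θ_min ≈ 35.26°.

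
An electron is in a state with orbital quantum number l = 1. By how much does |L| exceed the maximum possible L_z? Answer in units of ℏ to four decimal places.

|L| − L_z,max ≈ 0.4142ℏ

|L| = √2 ℏ ≈ 1.4142ℏ, while L_z,max = lℏ = 1ℏ.
The difference is (√2 − 1)ℏ ≈ 0.4142ℏ.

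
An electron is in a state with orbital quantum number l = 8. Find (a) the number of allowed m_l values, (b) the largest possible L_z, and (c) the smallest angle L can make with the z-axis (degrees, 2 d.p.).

There are 2l+1 = 17 values of m_l.
L_z,max = lℏ = 8ℏ.
cos θ_min = 8/√72, so θ_min ≈ 19.47°.

17 values; L_z,max = 8ℏ; θ_min ≈ 19.47°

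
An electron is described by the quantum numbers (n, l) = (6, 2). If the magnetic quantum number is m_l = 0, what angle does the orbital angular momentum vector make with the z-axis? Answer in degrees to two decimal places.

|L| = √(l(l+1)) ℏ = √6 ℏ.
L_z = m_l ℏ = 0ℏ.
cos θ = L_z/|L| = 0/√6, so θ ≈ 90.00°.

θ ≈ 90.00°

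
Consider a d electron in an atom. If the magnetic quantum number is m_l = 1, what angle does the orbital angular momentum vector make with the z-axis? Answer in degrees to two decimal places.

θ ≈ 65.91°

For a d orbital, l = 2.
|L|² = l(l+1)ℏ² = 6ℏ², so |L| = √6 ℏ.
L_z = m_l ℏ = 1ℏ.
cos θ = L_z/|L| = 1/√6, so θ ≈ 65.91°.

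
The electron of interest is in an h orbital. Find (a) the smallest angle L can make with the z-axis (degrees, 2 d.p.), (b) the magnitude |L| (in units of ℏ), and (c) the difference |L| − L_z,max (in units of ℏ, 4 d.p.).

θ_min ≈ 24.09°; |L| = √30 ℏ ≈ 5.477ℏ; |L|−L_z,max ≈ 0.4772ℏ

The letter h corresponds to l = 5.
cos θ_min = 5/√30, so θ_min ≈ 24.09°.
|L| = ℏ√(5·6) = √30 ℏ ≈ 5.477ℏ.
|L| − L_z,max = (√30 − 5)ℏ ≈ 0.4772ℏ.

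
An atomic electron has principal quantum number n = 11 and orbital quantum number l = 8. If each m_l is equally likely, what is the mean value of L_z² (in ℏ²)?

⟨L_z²⟩ = 24 ℏ²

m_l runs from −8 to 8, i.e. {-8, -7, -6, -5, -4, -3, -2, -1, 0, 1, 2, 3, 4, 5, 6, 7, 8}.
⟨L_z²⟩ = ℏ²·l(l+1)/3 = 24ℏ².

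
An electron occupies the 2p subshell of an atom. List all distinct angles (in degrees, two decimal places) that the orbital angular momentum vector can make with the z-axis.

2p means n = 2, l = 1.
|L| = √(l(l+1)) ℏ = √2 ℏ.
cos θ = m_l/√2 for each m_l ∈ {-1, 0, 1}.

θ ∈ {45.00°, 90.00°, 135.00°}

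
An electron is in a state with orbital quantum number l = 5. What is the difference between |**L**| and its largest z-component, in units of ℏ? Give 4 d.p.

|L| = √30 ℏ ≈ 5.4772ℏ, while L_z,max = lℏ = 5ℏ.
The difference is (√30 − 5)ℏ ≈ 0.4772ℏ.

|L| − L_z,max ≈ 0.4772ℏ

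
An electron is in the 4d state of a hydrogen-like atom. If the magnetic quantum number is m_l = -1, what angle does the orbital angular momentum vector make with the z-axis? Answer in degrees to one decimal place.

For 4d, l = 2.
|L| = √(l(l+1)) ℏ = √6 ℏ.
L_z = m_l ℏ = −1ℏ.
cos θ = L_z/|L| = -1/√6, so θ ≈ 114.1°.

θ ≈ 114.1°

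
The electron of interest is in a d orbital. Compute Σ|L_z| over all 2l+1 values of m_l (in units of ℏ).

The letter d corresponds to l = 2.
The allowed m_l values are -2, -1, 0, 1, 2.
Σ|m_l| = l(l+1) = 6.

Σ|L_z| = 6 ℏ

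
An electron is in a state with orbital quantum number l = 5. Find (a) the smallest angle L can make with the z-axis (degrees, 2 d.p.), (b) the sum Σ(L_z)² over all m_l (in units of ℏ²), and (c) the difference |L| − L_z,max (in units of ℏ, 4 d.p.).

cos θ_min = 5/√30, so θ_min ≈ 24.09°.
Σ m_l² = 110, so Σ(L_z)² = 110 ℏ².
|L| − L_z,max = (√30 − 5)ℏ ≈ 0.4772ℏ.

θ_min ≈ 24.09°; Σ(L_z)² = 110 ℏ²; |L|−L_z,max ≈ 0.4772ℏ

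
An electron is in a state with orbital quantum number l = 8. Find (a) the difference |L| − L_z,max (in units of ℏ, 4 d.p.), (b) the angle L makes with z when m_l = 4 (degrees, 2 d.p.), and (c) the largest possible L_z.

|L| − L_z,max = (6√2 − 8)ℏ ≈ 0.4853ℏ.
For m_l = 4: cos θ = 4/√72, θ ≈ 61.87°.
L_z,max = lℏ = 8ℏ.

|L|−L_z,max ≈ 0.4853ℏ; θ(m_l=4) ≈ 61.87°; L_z,max = 8ℏ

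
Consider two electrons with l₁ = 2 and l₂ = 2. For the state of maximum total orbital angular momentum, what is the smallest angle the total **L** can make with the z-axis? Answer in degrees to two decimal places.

L runs from |2 − 2| = 0 to 2 + 2 = 4.
L ∈ {0, 1, 2, 3, 4}.
The maximum is L = 4, with |L_tot| = ℏ√(4·5) = 2√5 ℏ.
The minimum angle with z is arccos(4/√20) ≈ 26.57°.

θ_min ≈ 26.57°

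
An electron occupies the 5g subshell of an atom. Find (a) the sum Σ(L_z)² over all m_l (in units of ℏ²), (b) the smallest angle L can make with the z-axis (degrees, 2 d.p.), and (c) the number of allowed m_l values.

Σ(L_z)² = 60 ℏ²; θ_min ≈ 26.57°; 9 values

For 5g, l = 4.
Σ m_l² = 60, so Σ(L_z)² = 60 ℏ².
cos θ_min = 4/√20, so θ_min ≈ 26.57°.
There are 2l+1 = 9 values of m_l.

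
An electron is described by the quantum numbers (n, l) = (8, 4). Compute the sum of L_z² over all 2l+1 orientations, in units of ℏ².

Σ(L_z)² = 60 ℏ²

The allowed m_l values are -4, -3, -2, -1, 0, 1, 2, 3, 4.
Σ m_l² = 2·(1 + 4 + 9 + 16) = 60.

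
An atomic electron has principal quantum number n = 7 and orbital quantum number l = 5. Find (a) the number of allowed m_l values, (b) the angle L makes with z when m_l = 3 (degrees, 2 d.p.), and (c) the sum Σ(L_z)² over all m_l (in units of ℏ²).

There are 2l+1 = 11 values of m_l.
For m_l = 3: cos θ = 3/√30, θ ≈ 56.79°.
Σ m_l² = 110, so Σ(L_z)² = 110 ℏ².

11 values; θ(m_l=3) ≈ 56.79°; Σ(L_z)² = 110 ℏ²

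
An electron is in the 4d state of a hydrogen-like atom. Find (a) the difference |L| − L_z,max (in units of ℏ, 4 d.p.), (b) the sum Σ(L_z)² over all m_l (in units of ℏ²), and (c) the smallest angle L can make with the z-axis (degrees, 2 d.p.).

For 4d, l = 2.
|L| − L_z,max = (√6 − 2)ℏ ≈ 0.4495ℏ.
Σ m_l² = 10, so Σ(L_z)² = 10 ℏ².
cos θ_min = 2/√6, so θ_min ≈ 35.26°.

|L|−L_z,max ≈ 0.4495ℏ; Σ(L_z)² = 10 ℏ²; θ_min ≈ 35.26°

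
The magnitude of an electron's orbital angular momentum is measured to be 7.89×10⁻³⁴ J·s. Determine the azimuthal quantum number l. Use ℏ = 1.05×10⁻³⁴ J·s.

l = 7

Dividing by ℏ: |L|/ℏ ≈ 7.514.
Set l(l+1) = 56.46; the integer solution is l = 7.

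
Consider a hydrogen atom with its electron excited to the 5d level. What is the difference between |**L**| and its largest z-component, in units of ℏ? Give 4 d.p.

|L| − L_z,max ≈ 0.4495ℏ

The 5d level has l = 2.
|L| = √6 ℏ ≈ 2.4495ℏ, while L_z,max = lℏ = 2ℏ.
The difference is (√6 − 2)ℏ ≈ 0.4495ℏ.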